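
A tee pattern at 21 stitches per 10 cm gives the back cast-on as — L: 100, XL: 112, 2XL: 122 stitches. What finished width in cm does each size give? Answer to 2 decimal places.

21/10 = 2.1 sts per cm.
L: 100 / 2.1 = 47.619 → 47.62 cm.
XL: 112 / 2.1 = 53.333 → 53.33 cm.
2XL: 122 / 2.1 = 58.095 → 58.10 cm.

L 47.62 cm; XL 53.33 cm; 2XL 58.10 cm.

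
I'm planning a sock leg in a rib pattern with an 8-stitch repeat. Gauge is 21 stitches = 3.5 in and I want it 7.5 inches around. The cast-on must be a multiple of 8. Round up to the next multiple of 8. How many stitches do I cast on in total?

CO 48 sts.

21 / 3.5 = 6 sts per inch.
7.5 × 6 = 45.00 sts.
Next multiple of 8: 48.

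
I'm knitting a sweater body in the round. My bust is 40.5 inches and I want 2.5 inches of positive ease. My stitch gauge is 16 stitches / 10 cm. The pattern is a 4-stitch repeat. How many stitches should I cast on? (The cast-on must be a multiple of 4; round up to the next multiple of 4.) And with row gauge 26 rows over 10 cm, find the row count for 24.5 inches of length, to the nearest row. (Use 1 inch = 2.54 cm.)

Finished = 40.5 + 2.5 = 43 inches.
43 inches × 2.54 = 109.22 cm.
16/10 = 1.6 sts per cm; 109.22 × 1.6 = 174.75 sts.
Next multiple of 4 → 176.
24.5 inches = 62.23 cm; × 2.6 = 161.80 → 162 rows.

Cast on 176 stitches; work 162 rows.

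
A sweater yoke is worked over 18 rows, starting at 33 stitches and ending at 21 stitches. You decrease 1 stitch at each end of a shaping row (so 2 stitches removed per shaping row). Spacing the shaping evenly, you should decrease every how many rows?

Stitches to remove: |21 − 33| = 12.
Shaping rows needed: 12 / 2 = 6.
18 rows / 6 = every 3 rows.

Decrease every 3rd row.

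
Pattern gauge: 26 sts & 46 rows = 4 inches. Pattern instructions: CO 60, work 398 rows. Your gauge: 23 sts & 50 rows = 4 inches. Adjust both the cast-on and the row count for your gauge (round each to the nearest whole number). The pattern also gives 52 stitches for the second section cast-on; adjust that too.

Cast on 53 stitches; work 433 rows; second section cast-on 46 stitches.

Stitches: 60 × 23/26 = 53.08 → 53.
Rows: 398 × 50/46 = 432.61 → 433.
second section cast-on: 52 × 23/26 = 46.00 → 46.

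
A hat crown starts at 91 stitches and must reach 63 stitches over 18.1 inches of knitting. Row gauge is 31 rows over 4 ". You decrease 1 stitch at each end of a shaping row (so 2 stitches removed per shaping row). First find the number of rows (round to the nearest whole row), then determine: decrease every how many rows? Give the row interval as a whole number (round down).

Rows = 18.1 × 7.75 = 140.3 → 140 rows.
Stitches to remove: 28 → 14 shaping rows (at 2 st each).
140 / 14 = 10.00 → every 10 rows.

Decrease every 10th row.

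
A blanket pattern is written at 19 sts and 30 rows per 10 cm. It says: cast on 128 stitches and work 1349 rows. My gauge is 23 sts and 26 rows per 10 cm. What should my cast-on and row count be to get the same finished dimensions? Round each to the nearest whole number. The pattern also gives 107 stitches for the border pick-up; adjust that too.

Stitches: 128 × 23/19 = 154.95 → 155.
Rows: 1349 × 26/30 = 1169.13 → 1169.
border pick-up: 107 × 23/19 = 129.53 → 130.

Cast on 155 stitches; work 1169 rows; border pick-up 130 stitches.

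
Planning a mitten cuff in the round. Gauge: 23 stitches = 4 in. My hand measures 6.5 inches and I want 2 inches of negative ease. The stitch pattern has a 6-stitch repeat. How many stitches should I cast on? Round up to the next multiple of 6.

Finished = 6.5 − 2 = 4.5 inches.
23 / 4 = 5.75 sts/in.
4.5 × 5.75 = 25.88 sts.
Next multiple of 6: 30.

CO 30 sts.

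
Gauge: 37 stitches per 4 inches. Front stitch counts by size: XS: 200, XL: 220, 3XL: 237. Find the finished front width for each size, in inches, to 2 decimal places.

37/4 = 9.25 sts per in.
XS: 200 / 9.25 = 21.622 → 21.62 in.
XL: 220 / 9.25 = 23.784 → 23.78 in.
3XL: 237 / 9.25 = 25.622 → 25.62 in.

XS 21.62 inches; XL 23.78 inches; 3XL 25.62 inches.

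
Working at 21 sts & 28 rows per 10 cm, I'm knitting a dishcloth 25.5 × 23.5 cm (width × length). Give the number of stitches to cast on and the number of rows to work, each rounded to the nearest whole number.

Stitch gauge = 21/10 = 2.1 sts/cm; 25.5 × 2.1 = 53.55 → 54 sts.
Row gauge = 28/10 = 2.8 rows/cm; 23.5 × 2.8 = 65.80 → 66 rows.

Cast on 54 stitches and work 66 rows.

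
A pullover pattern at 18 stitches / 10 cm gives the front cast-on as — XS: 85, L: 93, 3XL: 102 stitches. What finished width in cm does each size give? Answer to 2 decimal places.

18/10 = 1.8 sts per cm.
XS: 85 / 1.8 = 47.222 → 47.22 cm.
L: 93 / 1.8 = 51.667 → 51.67 cm.
3XL: 102 / 1.8 = 56.667 → 56.67 cm.

XS 47.22 cm; L 51.67 cm; 3XL 56.67 cm.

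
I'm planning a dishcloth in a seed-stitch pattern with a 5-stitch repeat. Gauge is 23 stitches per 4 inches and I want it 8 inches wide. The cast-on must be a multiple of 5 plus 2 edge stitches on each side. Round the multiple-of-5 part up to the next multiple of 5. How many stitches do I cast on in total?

23 / 4 = 5.75 sts per inch.
8 × 5.75 = 46.00 sts.
Less 4 edge sts → 42.00 for the repeat.
Next multiple of 5: 45.
Add back 4 edge sts → 49.

CO 49 sts.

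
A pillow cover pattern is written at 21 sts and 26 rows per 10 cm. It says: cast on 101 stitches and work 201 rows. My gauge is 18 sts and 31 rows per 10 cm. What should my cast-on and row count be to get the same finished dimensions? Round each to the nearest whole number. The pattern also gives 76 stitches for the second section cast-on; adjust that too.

Cast on 87 stitches; work 240 rows; second section cast-on 65 stitches.

Stitches: 101 × 18/21 = 86.57 → 87.
Rows: 201 × 31/26 = 239.65 → 240.
second section cast-on: 76 × 18/21 = 65.14 → 65.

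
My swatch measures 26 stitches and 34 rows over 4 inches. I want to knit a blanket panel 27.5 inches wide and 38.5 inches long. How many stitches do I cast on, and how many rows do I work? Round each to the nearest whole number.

Stitch gauge = 26/4 = 6.5 sts/in; 27.5 × 6.5 = 178.75 → 179 sts.
Row gauge = 34/4 = 8.5 rows/in; 38.5 × 8.5 = 327.25 → 327 rows.

Cast on 179 stitches and work 327 rows.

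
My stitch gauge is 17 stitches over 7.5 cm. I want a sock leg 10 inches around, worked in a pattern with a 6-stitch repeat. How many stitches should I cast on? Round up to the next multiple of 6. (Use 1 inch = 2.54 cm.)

CO 60 sts.

10 in = 10 × 2.54 = 25.40 cm.
17 / 7.5 = 2.267 sts/cm.
25.40 × 2.267 = 57.57 sts.
→ 60.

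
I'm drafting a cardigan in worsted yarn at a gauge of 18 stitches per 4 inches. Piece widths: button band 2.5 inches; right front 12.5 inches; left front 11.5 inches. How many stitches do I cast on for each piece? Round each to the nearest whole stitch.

Rate = 18/4 = 4.5 sts per in.
button band: 2.5 × 4.5 = 11.25 → 11.
right front: 12.5 × 4.5 = 56.25 → 56.
left front: 11.5 × 4.5 = 51.75 → 52.

button band 11; right front 56; left front 52.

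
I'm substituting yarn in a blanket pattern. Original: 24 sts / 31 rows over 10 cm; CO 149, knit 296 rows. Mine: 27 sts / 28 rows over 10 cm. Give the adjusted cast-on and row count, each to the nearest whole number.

Cast on 168 stitches; work 267 rows.

Stitches: 149 × 27/24 = 167.62 → 168.
Rows: 296 × 28/31 = 267.35 → 267.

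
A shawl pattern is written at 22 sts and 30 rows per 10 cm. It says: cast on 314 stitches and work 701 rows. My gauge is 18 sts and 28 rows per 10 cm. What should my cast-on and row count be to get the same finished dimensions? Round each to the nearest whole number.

Stitches: 314 × 18/22 = 256.91 → 257.
Rows: 701 × 28/30 = 654.27 → 654.

Cast on 257 stitches; work 654 rows.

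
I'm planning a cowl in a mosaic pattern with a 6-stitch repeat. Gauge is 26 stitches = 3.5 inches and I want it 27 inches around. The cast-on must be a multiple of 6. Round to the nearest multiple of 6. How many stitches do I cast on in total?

198 stitches.

26 / 3.5 = 7.429 sts per inch.
27 × 7.429 = 200.57 sts.
Nearest multiple of 6: 198.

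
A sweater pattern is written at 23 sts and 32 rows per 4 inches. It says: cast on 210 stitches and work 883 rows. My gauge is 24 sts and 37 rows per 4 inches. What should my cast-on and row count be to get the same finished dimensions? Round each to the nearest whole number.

Stitches: 210 × 24/23 = 219.13 → 219.
Rows: 883 × 37/32 = 1020.97 → 1021.

Cast on 219 stitches; work 1021 rows.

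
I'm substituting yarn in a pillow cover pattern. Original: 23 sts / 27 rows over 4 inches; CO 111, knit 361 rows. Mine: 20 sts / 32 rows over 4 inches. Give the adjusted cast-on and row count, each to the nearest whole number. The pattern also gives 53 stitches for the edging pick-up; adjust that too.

Stitches: 111 × 20/23 = 96.52 → 97.
Rows: 361 × 32/27 = 427.85 → 428.
edging pick-up: 53 × 20/23 = 46.09 → 46.

Cast on 97 stitches; work 428 rows; edging pick-up 46 stitches.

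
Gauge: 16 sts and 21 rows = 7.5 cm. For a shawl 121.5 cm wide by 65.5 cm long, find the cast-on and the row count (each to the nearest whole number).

Stitch gauge = 16/7.5 = 2.133 sts/cm; 121.5 × 2.133 = 259.20 → 259 sts.
Row gauge = 21/7.5 = 2.8 rows/cm; 65.5 × 2.8 = 183.40 → 183 rows.

Cast on 259 stitches and work 183 rows.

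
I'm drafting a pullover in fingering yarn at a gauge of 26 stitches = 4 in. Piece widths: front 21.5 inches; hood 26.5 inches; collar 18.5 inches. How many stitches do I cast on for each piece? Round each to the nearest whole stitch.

front 140; hood 172; collar 120.

Rate = 26/4 = 6.5 sts per in.
front: 21.5 × 6.5 = 139.75 → 140.
hood: 26.5 × 6.5 = 172.25 → 172.
collar: 18.5 × 6.5 = 120.25 → 120.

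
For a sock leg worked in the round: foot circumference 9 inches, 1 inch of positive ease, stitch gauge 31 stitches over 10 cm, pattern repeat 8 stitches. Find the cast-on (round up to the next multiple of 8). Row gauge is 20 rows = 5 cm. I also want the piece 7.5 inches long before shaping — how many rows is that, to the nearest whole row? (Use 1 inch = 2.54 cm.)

Finished = 9 + 1 = 10 inches.
10 inches × 2.54 = 25.40 cm.
31/10 = 3.1 sts per cm; 25.40 × 3.1 = 78.74 sts.
Next multiple of 8 → 80.
7.5 inches = 19.05 cm; × 4 = 76.20 → 76 rows.

Cast on 80 stitches; work 76 rows.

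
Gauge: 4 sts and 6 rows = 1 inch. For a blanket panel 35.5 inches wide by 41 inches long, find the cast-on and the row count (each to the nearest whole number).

Stitch gauge = 4/1 = 4 sts/in; 35.5 × 4 = 142.00 → 142 sts.
Row gauge = 6/1 = 6 rows/in; 41 × 6 = 246.00 → 246 rows.

Cast on 142 stitches and work 246 rows.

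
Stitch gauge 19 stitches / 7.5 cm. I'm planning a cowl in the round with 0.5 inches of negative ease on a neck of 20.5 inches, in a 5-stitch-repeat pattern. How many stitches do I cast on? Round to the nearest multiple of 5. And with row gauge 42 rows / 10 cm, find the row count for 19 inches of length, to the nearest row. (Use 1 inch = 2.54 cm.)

Finished = 20.5 − 0.5 = 20 inches.
20 inches × 2.54 = 50.80 cm.
19/7.5 = 2.533 sts per cm; 50.80 × 2.533 = 128.69 sts.
Nearest multiple of 5 → 130.
19 inches = 48.26 cm; × 4.2 = 202.69 → 203 rows.

Cast on 130 stitches; work 203 rows.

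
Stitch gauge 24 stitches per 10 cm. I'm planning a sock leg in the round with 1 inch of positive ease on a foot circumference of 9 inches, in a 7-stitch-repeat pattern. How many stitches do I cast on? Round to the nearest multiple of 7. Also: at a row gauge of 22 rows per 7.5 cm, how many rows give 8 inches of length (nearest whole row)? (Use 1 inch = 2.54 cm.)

Cast on 63 stitches; work 60 rows.

Finished = 9 + 1 = 10 inches.
10 inches × 2.54 = 25.40 cm.
24/10 = 2.4 sts per cm; 25.40 × 2.4 = 60.96 sts.
Nearest multiple of 7 → 63.
8 inches = 20.32 cm; × 2.933 = 59.61 → 60 rows.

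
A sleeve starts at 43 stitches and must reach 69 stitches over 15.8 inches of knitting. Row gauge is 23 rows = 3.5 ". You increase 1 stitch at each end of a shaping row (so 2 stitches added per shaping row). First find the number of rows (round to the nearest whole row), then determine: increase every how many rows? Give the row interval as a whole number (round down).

Rows = 15.8 × 6.571 = 103.8 → 104 rows.
Stitches to add: 26 → 13 shaping rows (at 2 st each).
104 / 13 = 8.00 → every 8 rows.

Increase every 8th row.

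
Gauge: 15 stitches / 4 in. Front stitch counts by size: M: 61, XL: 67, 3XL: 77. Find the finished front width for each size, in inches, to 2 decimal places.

M 16.27 inches; XL 17.87 inches; 3XL 20.53 inches.

15/4 = 3.75 sts per in.
M: 61 / 3.75 = 16.267 → 16.27 in.
XL: 67 / 3.75 = 17.867 → 17.87 in.
3XL: 77 / 3.75 = 20.533 → 20.53 in.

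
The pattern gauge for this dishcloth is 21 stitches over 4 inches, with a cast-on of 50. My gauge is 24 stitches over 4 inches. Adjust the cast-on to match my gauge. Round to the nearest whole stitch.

Scale factor = 24 / 21 = 1.143.
50 × 24 / 21 = 57.14 sts.
→ 57 sts.

Cast on 57 stitches.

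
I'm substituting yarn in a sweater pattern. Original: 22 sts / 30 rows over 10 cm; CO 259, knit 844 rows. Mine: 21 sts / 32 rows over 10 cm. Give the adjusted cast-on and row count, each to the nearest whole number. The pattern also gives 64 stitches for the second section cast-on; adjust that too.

Stitches: 259 × 21/22 = 247.23 → 247.
Rows: 844 × 32/30 = 900.27 → 900.
second section cast-on: 64 × 21/22 = 61.09 → 61.

Cast on 247 stitches; work 900 rows; second section cast-on 61 stitches.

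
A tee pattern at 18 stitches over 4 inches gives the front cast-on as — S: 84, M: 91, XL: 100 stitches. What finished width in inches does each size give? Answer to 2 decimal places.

18/4 = 4.5 sts per in.
S: 84 / 4.5 = 18.667 → 18.67 in.
M: 91 / 4.5 = 20.222 → 20.22 in.
XL: 100 / 4.5 = 22.222 → 22.22 in.

S 18.67 inches; M 20.22 inches; XL 22.22 inches.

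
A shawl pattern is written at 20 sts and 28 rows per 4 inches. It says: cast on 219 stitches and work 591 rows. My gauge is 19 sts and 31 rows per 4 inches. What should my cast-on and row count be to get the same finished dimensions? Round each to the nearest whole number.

Cast on 208 stitches; work 654 rows.

Stitches: 219 × 19/20 = 208.05 → 208.
Rows: 591 × 31/28 = 654.32 → 654.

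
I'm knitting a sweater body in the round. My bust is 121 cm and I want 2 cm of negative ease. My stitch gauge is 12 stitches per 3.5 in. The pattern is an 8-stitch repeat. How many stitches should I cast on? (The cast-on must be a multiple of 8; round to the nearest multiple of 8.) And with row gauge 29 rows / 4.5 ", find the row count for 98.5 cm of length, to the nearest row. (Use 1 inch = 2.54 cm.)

Cast on 160 stitches; work 250 rows.

Finished = 121 − 2 = 119 cm.
119 cm × 1/2.54 = 46.85 inches.
12/3.5 = 3.429 sts per in; 46.85 × 3.429 = 160.63 sts.
Nearest multiple of 8 → 160.
98.5 cm = 38.78 inches; × 6.444 = 249.91 → 250 rows.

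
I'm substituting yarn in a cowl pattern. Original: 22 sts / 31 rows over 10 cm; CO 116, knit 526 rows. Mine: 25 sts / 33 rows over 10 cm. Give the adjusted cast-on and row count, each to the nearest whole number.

Cast on 132 stitches; work 560 rows.

Stitches: 116 × 25/22 = 131.82 → 132.
Rows: 526 × 33/31 = 559.94 → 560.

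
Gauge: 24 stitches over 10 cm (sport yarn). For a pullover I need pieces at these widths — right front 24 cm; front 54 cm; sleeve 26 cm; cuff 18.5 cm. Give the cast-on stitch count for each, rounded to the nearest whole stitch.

Rate = 24/10 = 2.4 sts per cm.
right front: 24 × 2.4 = 57.60 → 58.
front: 54 × 2.4 = 129.60 → 130.
sleeve: 26 × 2.4 = 62.40 → 62.
cuff: 18.5 × 2.4 = 44.40 → 44.

right front 58; front 130; sleeve 62; cuff 44.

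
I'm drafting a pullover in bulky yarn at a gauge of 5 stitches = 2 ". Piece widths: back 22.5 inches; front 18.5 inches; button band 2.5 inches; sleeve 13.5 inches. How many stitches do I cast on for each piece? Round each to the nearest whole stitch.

back 56; front 46; button band 6; sleeve 34.

Rate = 5/2 = 2.5 sts per in.
back: 22.5 × 2.5 = 56.25 → 56.
front: 18.5 × 2.5 = 46.25 → 46.
button band: 2.5 × 2.5 = 6.25 → 6.
sleeve: 13.5 × 2.5 = 33.75 → 34.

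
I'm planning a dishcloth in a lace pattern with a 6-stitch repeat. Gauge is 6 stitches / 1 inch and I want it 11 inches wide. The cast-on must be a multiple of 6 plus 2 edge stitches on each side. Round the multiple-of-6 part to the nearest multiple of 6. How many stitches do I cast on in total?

6 / 1 = 6 sts per inch.
11 × 6 = 66.00 sts.
Less 4 edge sts → 62.00 for the repeat.
Nearest multiple of 6: 60.
Add back 4 edge sts → 64.

64 stitches.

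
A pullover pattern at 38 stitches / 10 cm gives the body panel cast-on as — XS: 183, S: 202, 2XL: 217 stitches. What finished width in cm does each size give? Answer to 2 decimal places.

XS 48.16 cm; S 53.16 cm; 2XL 57.11 cm.

38/10 = 3.8 sts per cm.
XS: 183 / 3.8 = 48.158 → 48.16 cm.
S: 202 / 3.8 = 53.158 → 53.16 cm.
2XL: 217 / 3.8 = 57.105 → 57.11 cm.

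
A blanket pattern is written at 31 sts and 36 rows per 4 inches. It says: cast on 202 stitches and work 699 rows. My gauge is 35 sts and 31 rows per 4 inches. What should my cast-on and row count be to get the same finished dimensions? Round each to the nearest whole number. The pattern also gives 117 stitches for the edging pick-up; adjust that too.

Stitches: 202 × 35/31 = 228.06 → 228.
Rows: 699 × 31/36 = 601.92 → 602.
edging pick-up: 117 × 35/31 = 132.10 → 132.

Cast on 228 stitches; work 602 rows; edging pick-up 132 stitches.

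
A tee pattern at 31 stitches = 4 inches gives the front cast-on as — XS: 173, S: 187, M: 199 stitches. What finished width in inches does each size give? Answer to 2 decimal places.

XS 22.32 inches; S 24.13 inches; M 25.68 inches.

31/4 = 7.75 sts per in.
XS: 173 / 7.75 = 22.323 → 22.32 in.
S: 187 / 7.75 = 24.129 → 24.13 in.
M: 199 / 7.75 = 25.677 → 25.68 in.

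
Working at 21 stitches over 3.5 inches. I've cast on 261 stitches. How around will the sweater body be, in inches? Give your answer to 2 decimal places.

21 stitches / 3.5 inch = 6 stitches per inch.
261 / 6 = 43.500 inches.

43.50 inches.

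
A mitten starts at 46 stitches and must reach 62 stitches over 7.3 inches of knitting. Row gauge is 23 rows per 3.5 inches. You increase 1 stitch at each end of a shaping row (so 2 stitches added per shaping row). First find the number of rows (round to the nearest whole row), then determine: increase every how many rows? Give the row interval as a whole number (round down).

Rows = 7.3 × 6.571 = 48.0 → 48 rows.
Stitches to add: 16 → 8 shaping rows (at 2 st each).
48 / 8 = 6.00 → every 6 rows.

Increase every 6th row.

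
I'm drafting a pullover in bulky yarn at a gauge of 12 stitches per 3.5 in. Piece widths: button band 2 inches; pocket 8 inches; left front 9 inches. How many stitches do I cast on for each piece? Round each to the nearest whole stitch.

button band 7; pocket 27; left front 31.

Rate = 12/3.5 = 3.429 sts per in.
button band: 2 × 3.429 = 6.86 → 7.
pocket: 8 × 3.429 = 27.43 → 27.
left front: 9 × 3.429 = 30.86 → 31.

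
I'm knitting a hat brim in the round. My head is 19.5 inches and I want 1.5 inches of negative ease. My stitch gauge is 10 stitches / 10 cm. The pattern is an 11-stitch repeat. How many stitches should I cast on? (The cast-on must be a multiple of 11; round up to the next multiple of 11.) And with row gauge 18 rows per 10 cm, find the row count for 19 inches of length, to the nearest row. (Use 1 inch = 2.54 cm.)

Finished = 19.5 − 1.5 = 18 inches.
18 inches × 2.54 = 45.72 cm.
10/10 = 1 sts per cm; 45.72 × 1 = 45.72 sts.
Next multiple of 11 → 55.
19 inches = 48.26 cm; × 1.8 = 86.87 → 87 rows.

Cast on 55 stitches; work 87 rows.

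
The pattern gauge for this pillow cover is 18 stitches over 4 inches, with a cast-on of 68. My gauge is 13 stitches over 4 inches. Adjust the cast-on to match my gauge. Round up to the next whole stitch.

Cast on 50 stitches.

Scale factor = 13 / 18 = 0.722.
68 × 13 / 18 = 49.11 sts.
→ 50 sts.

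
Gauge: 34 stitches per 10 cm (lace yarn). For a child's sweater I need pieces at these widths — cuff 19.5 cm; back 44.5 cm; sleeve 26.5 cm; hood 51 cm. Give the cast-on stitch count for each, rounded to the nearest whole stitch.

cuff 66; back 151; sleeve 90; hood 173.

Rate = 34/10 = 3.4 sts per cm.
cuff: 19.5 × 3.4 = 66.30 → 66.
back: 44.5 × 3.4 = 151.30 → 151.
sleeve: 26.5 × 3.4 = 90.10 → 90.
hood: 51 × 3.4 = 173.40 → 173.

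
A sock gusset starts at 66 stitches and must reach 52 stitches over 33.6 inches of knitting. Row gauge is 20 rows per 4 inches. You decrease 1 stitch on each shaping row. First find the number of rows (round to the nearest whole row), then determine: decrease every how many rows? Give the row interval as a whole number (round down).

Decrease every 12th row.

Rows = 33.6 × 5 = 168.0 → 168 rows.
Stitches to remove: 14 → 14 shaping rows (at 1 st each).
168 / 14 = 12.00 → every 12 rows.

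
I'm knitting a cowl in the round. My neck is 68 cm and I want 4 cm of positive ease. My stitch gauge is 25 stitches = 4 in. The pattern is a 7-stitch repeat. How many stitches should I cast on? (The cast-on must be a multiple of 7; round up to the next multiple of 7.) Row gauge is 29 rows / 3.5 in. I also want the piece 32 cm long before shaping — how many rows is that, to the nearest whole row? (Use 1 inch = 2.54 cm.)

Cast on 182 stitches; work 104 rows.

Finished = 68 + 4 = 72 cm.
72 cm × 1/2.54 = 28.35 inches.
25/4 = 6.25 sts per in; 28.35 × 6.25 = 177.17 sts.
Next multiple of 7 → 182.
32 cm = 12.60 inches; × 8.286 = 104.39 → 104 rows.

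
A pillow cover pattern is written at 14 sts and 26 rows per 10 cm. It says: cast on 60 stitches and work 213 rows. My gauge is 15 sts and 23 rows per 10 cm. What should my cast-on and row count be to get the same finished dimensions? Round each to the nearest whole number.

Stitches: 60 × 15/14 = 64.29 → 64.
Rows: 213 × 23/26 = 188.42 → 188.

Cast on 64 stitches; work 188 rows.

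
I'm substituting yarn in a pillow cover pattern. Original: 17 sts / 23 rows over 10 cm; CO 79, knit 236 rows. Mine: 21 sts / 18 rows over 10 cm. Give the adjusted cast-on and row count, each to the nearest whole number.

Stitches: 79 × 21/17 = 97.59 → 98.
Rows: 236 × 18/23 = 184.70 → 185.

Cast on 98 stitches; work 185 rows.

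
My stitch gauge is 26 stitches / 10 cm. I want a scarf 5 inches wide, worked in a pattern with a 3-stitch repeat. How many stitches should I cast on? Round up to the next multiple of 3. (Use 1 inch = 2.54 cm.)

5 in = 5 × 2.54 = 12.70 cm.
26 / 10 = 2.6 sts/cm.
12.70 × 2.6 = 33.02 sts.
→ 36.

Cast on 36 stitches.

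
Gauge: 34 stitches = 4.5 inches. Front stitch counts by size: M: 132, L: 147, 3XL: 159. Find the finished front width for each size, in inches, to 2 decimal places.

M 17.47 inches; L 19.46 inches; 3XL 21.04 inches.

34/4.5 = 7.556 sts per in.
M: 132 / 7.556 = 17.471 → 17.47 in.
L: 147 / 7.556 = 19.456 → 19.46 in.
3XL: 159 / 7.556 = 21.044 → 21.04 in.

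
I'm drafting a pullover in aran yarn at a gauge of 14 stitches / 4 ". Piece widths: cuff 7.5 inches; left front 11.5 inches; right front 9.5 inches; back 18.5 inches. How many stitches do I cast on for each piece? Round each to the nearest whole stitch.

Rate = 14/4 = 3.5 sts per in.
cuff: 7.5 × 3.5 = 26.25 → 26.
left front: 11.5 × 3.5 = 40.25 → 40.
right front: 9.5 × 3.5 = 33.25 → 33.
back: 18.5 × 3.5 = 64.75 → 65.

cuff 26; left front 40; right front 33; back 65.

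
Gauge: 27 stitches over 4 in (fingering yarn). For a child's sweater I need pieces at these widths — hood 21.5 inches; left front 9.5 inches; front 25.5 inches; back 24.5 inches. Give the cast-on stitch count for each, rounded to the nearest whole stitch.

Rate = 27/4 = 6.75 sts per in.
hood: 21.5 × 6.75 = 145.12 → 145.
left front: 9.5 × 6.75 = 64.12 → 64.
front: 25.5 × 6.75 = 172.12 → 172.
back: 24.5 × 6.75 = 165.38 → 165.

hood 145; left front 64; front 172; back 165.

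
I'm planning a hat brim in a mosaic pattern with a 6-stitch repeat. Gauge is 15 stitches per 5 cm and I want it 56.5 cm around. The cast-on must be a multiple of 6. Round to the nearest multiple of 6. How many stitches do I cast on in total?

15 / 5 = 3 sts per cm.
56.5 × 3 = 169.50 sts.
Nearest multiple of 6: 168.

168 stitches.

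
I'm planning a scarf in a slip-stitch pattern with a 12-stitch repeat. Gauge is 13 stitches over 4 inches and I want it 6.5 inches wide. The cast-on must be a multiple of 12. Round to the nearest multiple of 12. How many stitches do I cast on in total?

13 / 4 = 3.25 sts per inch.
6.5 × 3.25 = 21.12 sts.
Nearest multiple of 12: 24.

24 stitches.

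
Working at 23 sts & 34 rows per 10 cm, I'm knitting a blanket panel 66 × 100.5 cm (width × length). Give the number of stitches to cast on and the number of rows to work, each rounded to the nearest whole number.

Stitch gauge = 23/10 = 2.3 sts/cm; 66 × 2.3 = 151.80 → 152 sts.
Row gauge = 34/10 = 3.4 rows/cm; 100.5 × 3.4 = 341.70 → 342 rows.

Cast on 152 stitches and work 342 rows.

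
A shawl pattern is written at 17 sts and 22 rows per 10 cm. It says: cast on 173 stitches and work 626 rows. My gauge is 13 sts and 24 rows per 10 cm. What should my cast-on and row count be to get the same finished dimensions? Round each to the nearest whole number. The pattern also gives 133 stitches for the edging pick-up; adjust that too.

Cast on 132 stitches; work 683 rows; edging pick-up 102 stitches.

Stitches: 173 × 13/17 = 132.29 → 132.
Rows: 626 × 24/22 = 682.91 → 683.
edging pick-up: 133 × 13/17 = 101.71 → 102.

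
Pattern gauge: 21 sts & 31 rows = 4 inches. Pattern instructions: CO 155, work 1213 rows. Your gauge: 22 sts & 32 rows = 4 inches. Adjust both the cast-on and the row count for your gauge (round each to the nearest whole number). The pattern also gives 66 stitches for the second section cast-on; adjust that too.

Cast on 162 stitches; work 1252 rows; second section cast-on 69 stitches.

Stitches: 155 × 22/21 = 162.38 → 162.
Rows: 1213 × 32/31 = 1252.13 → 1252.
second section cast-on: 66 × 22/21 = 69.14 → 69.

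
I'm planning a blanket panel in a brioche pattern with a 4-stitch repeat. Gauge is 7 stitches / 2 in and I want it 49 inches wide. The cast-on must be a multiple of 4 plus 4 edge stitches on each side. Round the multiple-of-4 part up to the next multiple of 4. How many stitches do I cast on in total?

172 stitches.

7 / 2 = 3.5 sts per inch.
49 × 3.5 = 171.50 sts.
Less 8 edge sts → 163.50 for the repeat.
Next multiple of 4: 164.
Add back 8 edge sts → 172.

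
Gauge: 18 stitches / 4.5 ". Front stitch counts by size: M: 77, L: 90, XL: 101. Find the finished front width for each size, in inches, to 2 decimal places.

18/4.5 = 4 sts per in.
M: 77 / 4 = 19.250 → 19.25 in.
L: 90 / 4 = 22.500 → 22.50 in.
XL: 101 / 4 = 25.250 → 25.25 in.

M 19.25 inches; L 22.50 inches; XL 25.25 inches.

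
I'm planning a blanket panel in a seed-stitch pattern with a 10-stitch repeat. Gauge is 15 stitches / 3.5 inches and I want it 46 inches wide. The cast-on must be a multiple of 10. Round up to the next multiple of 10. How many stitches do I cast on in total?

15 / 3.5 = 4.286 sts per inch.
46 × 4.286 = 197.14 sts.
Next multiple of 10: 200.

200 stitches.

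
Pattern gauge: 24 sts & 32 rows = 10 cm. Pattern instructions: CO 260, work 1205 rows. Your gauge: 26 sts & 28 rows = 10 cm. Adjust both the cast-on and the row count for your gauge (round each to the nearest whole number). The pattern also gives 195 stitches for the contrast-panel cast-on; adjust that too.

Stitches: 260 × 26/24 = 281.67 → 282.
Rows: 1205 × 28/32 = 1054.38 → 1054.
contrast-panel cast-on: 195 × 26/24 = 211.25 → 211.

Cast on 282 stitches; work 1054 rows; contrast-panel cast-on 211 stitches.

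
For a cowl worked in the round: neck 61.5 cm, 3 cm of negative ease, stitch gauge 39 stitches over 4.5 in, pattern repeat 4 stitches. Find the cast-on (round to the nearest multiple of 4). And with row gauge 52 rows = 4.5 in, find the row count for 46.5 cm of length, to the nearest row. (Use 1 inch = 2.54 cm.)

Finished = 61.5 − 3 = 58.5 cm.
58.5 cm × 1/2.54 = 23.03 inches.
39/4.5 = 8.667 sts per in; 23.03 × 8.667 = 199.61 sts.
Nearest multiple of 4 → 200.
46.5 cm = 18.31 inches; × 11.556 = 211.55 → 212 rows.

Cast on 200 stitches; work 212 rows.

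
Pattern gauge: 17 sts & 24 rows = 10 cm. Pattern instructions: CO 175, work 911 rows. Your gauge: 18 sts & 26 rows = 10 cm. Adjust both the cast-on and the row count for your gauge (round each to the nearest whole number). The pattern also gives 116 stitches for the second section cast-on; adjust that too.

Stitches: 175 × 18/17 = 185.29 → 185.
Rows: 911 × 26/24 = 986.92 → 987.
second section cast-on: 116 × 18/17 = 122.82 → 123.

Cast on 185 stitches; work 987 rows; second section cast-on 123 stitches.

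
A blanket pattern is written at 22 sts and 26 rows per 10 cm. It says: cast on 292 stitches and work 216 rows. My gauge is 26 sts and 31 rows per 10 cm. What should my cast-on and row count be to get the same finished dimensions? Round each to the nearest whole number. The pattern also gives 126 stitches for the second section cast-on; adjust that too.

Stitches: 292 × 26/22 = 345.09 → 345.
Rows: 216 × 31/26 = 257.54 → 258.
second section cast-on: 126 × 26/22 = 148.91 → 149.

Cast on 345 stitches; work 258 rows; second section cast-on 149 stitches.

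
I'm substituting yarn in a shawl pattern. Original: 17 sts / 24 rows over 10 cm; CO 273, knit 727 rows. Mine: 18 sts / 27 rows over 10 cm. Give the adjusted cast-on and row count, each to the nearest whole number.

Cast on 289 stitches; work 818 rows.

Stitches: 273 × 18/17 = 289.06 → 289.
Rows: 727 × 27/24 = 817.88 → 818.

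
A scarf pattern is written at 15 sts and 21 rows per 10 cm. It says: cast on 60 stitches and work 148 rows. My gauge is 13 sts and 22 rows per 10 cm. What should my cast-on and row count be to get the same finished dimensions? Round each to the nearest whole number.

Stitches: 60 × 13/15 = 52.00 → 52.
Rows: 148 × 22/21 = 155.05 → 155.

Cast on 52 stitches; work 155 rows.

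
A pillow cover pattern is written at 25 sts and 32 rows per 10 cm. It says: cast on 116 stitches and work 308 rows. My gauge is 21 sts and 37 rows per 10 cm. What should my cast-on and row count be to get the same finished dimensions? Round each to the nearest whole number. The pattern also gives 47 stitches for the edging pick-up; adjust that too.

Stitches: 116 × 21/25 = 97.44 → 97.
Rows: 308 × 37/32 = 356.12 → 356.
edging pick-up: 47 × 21/25 = 39.48 → 39.

Cast on 97 stitches; work 356 rows; edging pick-up 39 stitches.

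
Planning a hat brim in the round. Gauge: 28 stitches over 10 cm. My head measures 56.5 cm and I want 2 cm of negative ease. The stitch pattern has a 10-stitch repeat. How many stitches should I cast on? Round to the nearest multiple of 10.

CO 150 sts.

Finished = 56.5 − 2 = 54.5 cm.
28 / 10 = 2.8 sts/cm.
54.5 × 2.8 = 152.60 sts.
Nearest multiple of 10: 150.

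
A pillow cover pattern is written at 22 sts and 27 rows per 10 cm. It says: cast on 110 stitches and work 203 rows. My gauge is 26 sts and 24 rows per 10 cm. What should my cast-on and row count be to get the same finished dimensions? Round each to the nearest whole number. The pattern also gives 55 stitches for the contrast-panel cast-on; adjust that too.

Stitches: 110 × 26/22 = 130.00 → 130.
Rows: 203 × 24/27 = 180.44 → 180.
contrast-panel cast-on: 55 × 26/22 = 65.00 → 65.

Cast on 130 stitches; work 180 rows; contrast-panel cast-on 65 stitches.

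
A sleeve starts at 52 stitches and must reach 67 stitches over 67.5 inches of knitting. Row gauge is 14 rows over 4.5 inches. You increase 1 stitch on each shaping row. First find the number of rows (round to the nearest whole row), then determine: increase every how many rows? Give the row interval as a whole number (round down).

Increase every 14th row.

Rows = 67.5 × 3.111 = 210.0 → 210 rows.
Stitches to add: 15 → 15 shaping rows (at 1 st each).
210 / 15 = 14.00 → every 14 rows.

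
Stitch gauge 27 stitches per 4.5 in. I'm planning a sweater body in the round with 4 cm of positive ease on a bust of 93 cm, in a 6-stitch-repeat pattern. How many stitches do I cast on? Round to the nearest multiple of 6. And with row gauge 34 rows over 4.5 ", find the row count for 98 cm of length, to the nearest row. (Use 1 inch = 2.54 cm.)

Finished = 93 + 4 = 97 cm.
97 cm × 1/2.54 = 38.19 inches.
27/4.5 = 6 sts per in; 38.19 × 6 = 229.13 sts.
Nearest multiple of 6 → 228.
98 cm = 38.58 inches; × 7.556 = 291.51 → 292 rows.

Cast on 228 stitches; work 292 rows.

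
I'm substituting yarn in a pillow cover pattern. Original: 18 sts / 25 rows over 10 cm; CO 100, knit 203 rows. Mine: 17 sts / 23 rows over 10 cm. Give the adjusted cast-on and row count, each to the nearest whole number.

Cast on 94 stitches; work 187 rows.

Stitches: 100 × 17/18 = 94.44 → 94.
Rows: 203 × 23/25 = 186.76 → 187.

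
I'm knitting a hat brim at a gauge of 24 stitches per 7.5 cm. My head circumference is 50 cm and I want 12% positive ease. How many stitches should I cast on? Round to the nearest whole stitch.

Finished = 50 × 1.12 = 56.00 cm.
24 / 7.5 = 3.2 sts per cm.
56.00 × 3.2 = 179.20 sts.
→ 179 sts.

179 stitches.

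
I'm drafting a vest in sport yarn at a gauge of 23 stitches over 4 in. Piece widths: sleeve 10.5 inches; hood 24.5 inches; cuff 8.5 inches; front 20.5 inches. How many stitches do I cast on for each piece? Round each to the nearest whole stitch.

sleeve 60; hood 141; cuff 49; front 118.

Rate = 23/4 = 5.75 sts per in.
sleeve: 10.5 × 5.75 = 60.38 → 60.
hood: 24.5 × 5.75 = 140.88 → 141.
cuff: 8.5 × 5.75 = 48.88 → 49.
front: 20.5 × 5.75 = 117.88 → 118.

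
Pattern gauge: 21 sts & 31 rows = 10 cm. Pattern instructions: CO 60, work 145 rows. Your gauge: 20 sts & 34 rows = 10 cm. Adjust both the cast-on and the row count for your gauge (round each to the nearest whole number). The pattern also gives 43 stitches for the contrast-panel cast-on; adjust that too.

Stitches: 60 × 20/21 = 57.14 → 57.
Rows: 145 × 34/31 = 159.03 → 159.
contrast-panel cast-on: 43 × 20/21 = 40.95 → 41.

Cast on 57 stitches; work 159 rows; contrast-panel cast-on 41 stitches.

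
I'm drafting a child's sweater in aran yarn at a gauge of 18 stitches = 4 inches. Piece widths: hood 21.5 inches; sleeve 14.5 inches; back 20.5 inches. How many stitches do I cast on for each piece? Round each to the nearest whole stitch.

hood 97; sleeve 65; back 92.

Rate = 18/4 = 4.5 sts per in.
hood: 21.5 × 4.5 = 96.75 → 97.
sleeve: 14.5 × 4.5 = 65.25 → 65.
back: 20.5 × 4.5 = 92.25 → 92.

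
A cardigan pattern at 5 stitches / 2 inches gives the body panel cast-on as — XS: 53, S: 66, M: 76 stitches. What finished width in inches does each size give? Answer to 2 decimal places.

5/2 = 2.5 sts per in.
XS: 53 / 2.5 = 21.200 → 21.20 in.
S: 66 / 2.5 = 26.400 → 26.40 in.
M: 76 / 2.5 = 30.400 → 30.40 in.

XS 21.20 inches; S 26.40 inches; M 30.40 inches.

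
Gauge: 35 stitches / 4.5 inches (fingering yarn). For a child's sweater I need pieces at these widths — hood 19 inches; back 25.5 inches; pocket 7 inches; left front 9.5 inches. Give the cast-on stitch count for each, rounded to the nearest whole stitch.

hood 148; back 198; pocket 54; left front 74.

Rate = 35/4.5 = 7.778 sts per in.
hood: 19 × 7.778 = 147.78 → 148.
back: 25.5 × 7.778 = 198.33 → 198.
pocket: 7 × 7.778 = 54.44 → 54.
left front: 9.5 × 7.778 = 73.89 → 74.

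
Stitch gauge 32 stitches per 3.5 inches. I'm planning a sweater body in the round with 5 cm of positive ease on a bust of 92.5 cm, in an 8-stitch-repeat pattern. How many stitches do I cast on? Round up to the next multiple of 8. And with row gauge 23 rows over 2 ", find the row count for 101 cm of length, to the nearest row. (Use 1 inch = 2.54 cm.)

Cast on 352 stitches; work 457 rows.

Finished = 92.5 + 5 = 97.5 cm.
97.5 cm × 1/2.54 = 38.39 inches.
32/3.5 = 9.143 sts per in; 38.39 × 9.143 = 350.96 sts.
Next multiple of 8 → 352.
101 cm = 39.76 inches; × 11.5 = 457.28 → 457 rows.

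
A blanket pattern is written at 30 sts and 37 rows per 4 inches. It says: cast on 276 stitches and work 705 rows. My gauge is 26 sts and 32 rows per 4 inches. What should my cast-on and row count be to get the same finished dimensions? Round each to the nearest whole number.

Stitches: 276 × 26/30 = 239.20 → 239.
Rows: 705 × 32/37 = 609.73 → 610.

Cast on 239 stitches; work 610 rows.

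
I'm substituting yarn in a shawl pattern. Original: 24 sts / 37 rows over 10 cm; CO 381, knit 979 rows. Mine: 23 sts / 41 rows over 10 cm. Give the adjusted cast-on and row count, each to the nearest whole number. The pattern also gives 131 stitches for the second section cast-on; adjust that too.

Stitches: 381 × 23/24 = 365.12 → 365.
Rows: 979 × 41/37 = 1084.84 → 1085.
second section cast-on: 131 × 23/24 = 125.54 → 126.

Cast on 365 stitches; work 1085 rows; second section cast-on 126 stitches.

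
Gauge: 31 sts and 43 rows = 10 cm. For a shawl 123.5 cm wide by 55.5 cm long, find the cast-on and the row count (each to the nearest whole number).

Stitch gauge = 31/10 = 3.1 sts/cm; 123.5 × 3.1 = 382.85 → 383 sts.
Row gauge = 43/10 = 4.3 rows/cm; 55.5 × 4.3 = 238.65 → 239 rows.

Cast on 383 stitches and work 239 rows.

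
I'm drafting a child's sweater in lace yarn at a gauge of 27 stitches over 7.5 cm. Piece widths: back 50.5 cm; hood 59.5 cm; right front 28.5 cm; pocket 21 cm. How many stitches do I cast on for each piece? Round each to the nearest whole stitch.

back 182; hood 214; right front 103; pocket 76.

Rate = 27/7.5 = 3.6 sts per cm.
back: 50.5 × 3.6 = 181.80 → 182.
hood: 59.5 × 3.6 = 214.20 → 214.
right front: 28.5 × 3.6 = 102.60 → 103.
pocket: 21 × 3.6 = 75.60 → 76.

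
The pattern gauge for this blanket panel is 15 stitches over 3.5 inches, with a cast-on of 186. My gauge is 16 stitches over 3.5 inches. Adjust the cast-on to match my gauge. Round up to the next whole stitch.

Cast on 199 stitches.

Scale factor = 16 / 15 = 1.067.
186 × 16 / 15 = 198.40 sts.
→ 199 sts.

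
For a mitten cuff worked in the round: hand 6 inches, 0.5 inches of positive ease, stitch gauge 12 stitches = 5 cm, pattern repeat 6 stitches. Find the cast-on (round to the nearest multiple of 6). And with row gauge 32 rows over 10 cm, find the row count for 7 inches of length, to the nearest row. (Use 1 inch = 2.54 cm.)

Cast on 42 stitches; work 57 rows.

Finished = 6 + 0.5 = 6.5 inches.
6.5 inches × 2.54 = 16.51 cm.
12/5 = 2.4 sts per cm; 16.51 × 2.4 = 39.62 sts.
Nearest multiple of 6 → 42.
7 inches = 17.78 cm; × 3.2 = 56.90 → 57 rows.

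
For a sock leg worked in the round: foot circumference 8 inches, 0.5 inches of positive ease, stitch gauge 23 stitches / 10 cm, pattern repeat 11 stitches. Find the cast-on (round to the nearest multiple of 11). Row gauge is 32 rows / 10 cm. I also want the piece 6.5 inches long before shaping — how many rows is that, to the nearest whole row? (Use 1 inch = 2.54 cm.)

Finished = 8 + 0.5 = 8.5 inches.
8.5 inches × 2.54 = 21.59 cm.
23/10 = 2.3 sts per cm; 21.59 × 2.3 = 49.66 sts.
Nearest multiple of 11 → 55.
6.5 inches = 16.51 cm; × 3.2 = 52.83 → 53 rows.

Cast on 55 stitches; work 53 rows.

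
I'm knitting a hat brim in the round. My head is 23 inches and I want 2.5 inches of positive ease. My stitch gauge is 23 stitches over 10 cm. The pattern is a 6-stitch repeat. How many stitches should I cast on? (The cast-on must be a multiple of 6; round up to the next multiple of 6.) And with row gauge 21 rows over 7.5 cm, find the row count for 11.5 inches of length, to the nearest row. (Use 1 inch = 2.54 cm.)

Cast on 150 stitches; work 82 rows.

Finished = 23 + 2.5 = 25.5 inches.
25.5 inches × 2.54 = 64.77 cm.
23/10 = 2.3 sts per cm; 64.77 × 2.3 = 148.97 sts.
Next multiple of 6 → 150.
11.5 inches = 29.21 cm; × 2.8 = 81.79 → 82 rows.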